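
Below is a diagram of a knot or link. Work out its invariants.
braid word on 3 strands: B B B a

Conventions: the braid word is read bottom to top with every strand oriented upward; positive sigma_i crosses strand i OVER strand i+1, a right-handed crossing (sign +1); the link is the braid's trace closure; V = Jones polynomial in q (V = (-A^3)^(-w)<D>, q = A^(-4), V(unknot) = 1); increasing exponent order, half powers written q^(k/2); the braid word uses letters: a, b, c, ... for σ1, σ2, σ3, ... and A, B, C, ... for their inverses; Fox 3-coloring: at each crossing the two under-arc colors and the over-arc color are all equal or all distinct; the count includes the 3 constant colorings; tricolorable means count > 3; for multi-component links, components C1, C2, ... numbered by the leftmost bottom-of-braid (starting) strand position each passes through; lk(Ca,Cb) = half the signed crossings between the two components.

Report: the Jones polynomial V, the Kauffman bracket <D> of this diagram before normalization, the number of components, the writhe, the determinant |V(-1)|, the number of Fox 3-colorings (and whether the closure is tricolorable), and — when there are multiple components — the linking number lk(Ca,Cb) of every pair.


V(q) = -q^-4 + q^-3 + q^-1
bracket: A^-2 + A^6 - A^10, w = -2
1 component, writhe -2, over 4 crossings
det 3, colorings 9 of 3^4 — tricolorable
observation: w = -2 (over 4 crossings) is diagram-only; (-A^3)^(2) removes it from V


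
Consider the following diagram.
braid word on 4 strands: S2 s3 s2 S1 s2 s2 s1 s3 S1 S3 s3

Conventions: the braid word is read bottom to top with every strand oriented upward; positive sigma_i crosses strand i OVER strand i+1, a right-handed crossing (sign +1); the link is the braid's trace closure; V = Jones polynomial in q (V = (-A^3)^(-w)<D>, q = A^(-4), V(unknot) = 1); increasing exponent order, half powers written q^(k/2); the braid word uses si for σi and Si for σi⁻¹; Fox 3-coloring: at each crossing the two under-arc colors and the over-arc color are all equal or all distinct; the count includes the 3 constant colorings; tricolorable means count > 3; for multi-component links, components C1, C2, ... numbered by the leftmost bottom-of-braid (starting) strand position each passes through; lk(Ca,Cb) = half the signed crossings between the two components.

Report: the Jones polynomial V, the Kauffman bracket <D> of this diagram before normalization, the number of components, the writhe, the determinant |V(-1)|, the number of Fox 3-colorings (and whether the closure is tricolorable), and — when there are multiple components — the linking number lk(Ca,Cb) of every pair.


V(q) = q - q^2 + 2q^3 - q^4 + q^5 - q^6
bracket: A^-15 - A^-11 + A^-7 - 2A^-3 + A - A^5, w = +3
1 component, writhe +3, over 11 crossings
det 7, colorings 3 of 3^11 — not tricolorable
observation: w = +3 shifts under R1 moves; the (-A^3)^(-3) factor cancels that in V


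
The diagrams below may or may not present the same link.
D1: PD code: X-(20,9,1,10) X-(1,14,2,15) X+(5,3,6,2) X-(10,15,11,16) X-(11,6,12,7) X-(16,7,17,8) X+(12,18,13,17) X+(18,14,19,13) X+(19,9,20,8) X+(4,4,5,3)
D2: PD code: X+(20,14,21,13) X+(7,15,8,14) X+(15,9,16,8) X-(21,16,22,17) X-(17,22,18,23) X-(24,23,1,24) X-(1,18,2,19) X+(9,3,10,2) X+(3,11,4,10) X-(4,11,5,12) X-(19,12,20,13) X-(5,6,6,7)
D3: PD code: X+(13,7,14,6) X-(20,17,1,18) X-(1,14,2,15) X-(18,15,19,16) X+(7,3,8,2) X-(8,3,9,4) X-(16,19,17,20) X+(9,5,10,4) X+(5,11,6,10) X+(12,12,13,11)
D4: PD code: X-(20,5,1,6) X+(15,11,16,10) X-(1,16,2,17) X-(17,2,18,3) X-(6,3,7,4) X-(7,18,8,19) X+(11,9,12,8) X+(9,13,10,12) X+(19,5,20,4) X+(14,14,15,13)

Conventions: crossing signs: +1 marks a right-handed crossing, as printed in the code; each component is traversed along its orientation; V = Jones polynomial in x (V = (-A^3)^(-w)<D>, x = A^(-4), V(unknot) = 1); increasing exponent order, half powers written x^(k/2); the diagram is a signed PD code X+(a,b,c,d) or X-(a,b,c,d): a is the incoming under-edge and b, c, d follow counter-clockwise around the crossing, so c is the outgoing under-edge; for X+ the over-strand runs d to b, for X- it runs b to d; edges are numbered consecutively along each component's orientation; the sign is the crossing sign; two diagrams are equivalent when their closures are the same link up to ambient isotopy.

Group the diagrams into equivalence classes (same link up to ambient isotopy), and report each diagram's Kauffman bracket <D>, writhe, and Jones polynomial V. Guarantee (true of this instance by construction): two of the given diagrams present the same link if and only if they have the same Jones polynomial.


equivalence classes: {D1} | {D2, D3, D4}
D1 (bracket 1; 10 crossings at w = 0): V = 1
V(D2) = -x^-3 + x^-2 - x^-1 + 3 - x + x^2 - x^3  (w -2, c 12, <D> = -A^-18 + A^-14 - A^-10 + 3A^-6 - A^-2 + A^2 - A^6)
V(D3) = -x^-3 + x^-2 - x^-1 + 3 - x + x^2 - x^3  [10 crossings, <D> = -A^-12 + A^-8 - A^-4 + 3 - A^4 + A^8 - A^12, w = 0]
D4 (bracket -A^-12 + A^-8 - A^-4 + 3 - A^4 + A^8 - A^12; 10 crossings at w = 0): V = -x^-3 + x^-2 - x^-1 + 3 - x + x^2 - x^3
observation: V(x) takes 2 values over 4 diagrams, fixing the grouping


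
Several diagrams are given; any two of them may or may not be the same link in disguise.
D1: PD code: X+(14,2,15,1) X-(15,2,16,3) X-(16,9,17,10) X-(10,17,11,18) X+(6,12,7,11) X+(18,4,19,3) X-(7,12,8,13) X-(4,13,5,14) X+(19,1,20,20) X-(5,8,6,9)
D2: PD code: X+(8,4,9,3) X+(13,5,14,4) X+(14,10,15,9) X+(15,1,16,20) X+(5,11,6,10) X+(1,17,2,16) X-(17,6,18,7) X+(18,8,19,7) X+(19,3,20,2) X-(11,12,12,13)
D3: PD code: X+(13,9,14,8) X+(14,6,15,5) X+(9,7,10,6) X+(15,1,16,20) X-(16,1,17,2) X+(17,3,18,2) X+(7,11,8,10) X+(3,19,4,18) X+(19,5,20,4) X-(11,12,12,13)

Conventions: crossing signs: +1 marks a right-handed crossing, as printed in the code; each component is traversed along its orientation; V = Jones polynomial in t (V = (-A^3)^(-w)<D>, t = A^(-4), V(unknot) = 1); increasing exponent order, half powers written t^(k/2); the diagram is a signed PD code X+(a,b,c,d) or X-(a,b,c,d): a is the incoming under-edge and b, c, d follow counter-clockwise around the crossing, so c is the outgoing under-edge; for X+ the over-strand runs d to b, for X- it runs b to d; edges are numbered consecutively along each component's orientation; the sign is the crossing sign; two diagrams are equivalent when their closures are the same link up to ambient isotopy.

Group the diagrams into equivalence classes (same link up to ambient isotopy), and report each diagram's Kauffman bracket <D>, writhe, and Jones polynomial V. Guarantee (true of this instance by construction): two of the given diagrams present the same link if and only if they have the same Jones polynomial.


grouping into links: {D1} | {D2, D3}
V(D1) = -t^-4 + t^-3 + t^-1  (w -2, c 10, <D> = A^-2 + A^6 - A^10)
D2 (bracket A^-14 - 2A^-10 + A^-6 - 2A^-2 + 2A^2 + A^10; 10 crossings at w = +6): V = t^2 + 2t^4 - 2t^5 + t^6 - 2t^7 + t^8
V(D3) = t^2 + 2t^4 - 2t^5 + t^6 - 2t^7 + t^8  (w +6, c 10, <D> = A^-14 - 2A^-10 + A^-6 - 2A^-2 + 2A^2 + A^10)
key observation: 2 classes among 3 diagrams; unequal V(t) rules out equality


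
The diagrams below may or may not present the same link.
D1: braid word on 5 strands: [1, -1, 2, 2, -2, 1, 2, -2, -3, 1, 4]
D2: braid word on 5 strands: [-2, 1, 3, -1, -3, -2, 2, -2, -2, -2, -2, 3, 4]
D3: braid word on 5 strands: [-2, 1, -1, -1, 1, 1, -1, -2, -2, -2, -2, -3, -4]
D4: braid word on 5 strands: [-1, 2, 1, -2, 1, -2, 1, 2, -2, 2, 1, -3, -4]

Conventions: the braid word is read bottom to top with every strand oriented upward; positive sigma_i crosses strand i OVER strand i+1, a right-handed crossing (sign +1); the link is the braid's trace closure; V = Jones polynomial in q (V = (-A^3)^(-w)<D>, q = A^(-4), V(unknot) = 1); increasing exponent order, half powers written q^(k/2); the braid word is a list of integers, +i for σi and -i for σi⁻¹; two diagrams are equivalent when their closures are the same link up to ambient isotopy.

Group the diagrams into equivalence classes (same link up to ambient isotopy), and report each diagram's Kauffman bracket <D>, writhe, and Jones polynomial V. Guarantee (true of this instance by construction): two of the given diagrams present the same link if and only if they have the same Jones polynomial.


grouping into links: {D1} | {D2, D3} | {D4}
V(D1) = -q^(1/2) - q^(5/2)  (w +3, c 11, <D> = A^-1 + A^7)
D2 (bracket A^-3 + A + A^5 - A^21; 13 crossings at w = -3): V = q^(-15/2) - q^(-7/2) - q^(-5/2) - q^(-3/2)
D3 (bracket A^-15 + A^-11 + A^-7 - A^9; 13 crossings at w = -7): V = q^(-15/2) - q^(-7/2) - q^(-5/2) - q^(-3/2)
V(D4) = -2q^(1/2) + q^(3/2) - 2q^(5/2) + q^(7/2) - q^(9/2) + q^(11/2)  [13 crossings, <D> = -A^-19 + A^-15 - A^-11 + 2A^-7 - A^-3 + 2A, w = +1]
why: 3 classes among 4 diagrams; unequal V(q) rules out equality


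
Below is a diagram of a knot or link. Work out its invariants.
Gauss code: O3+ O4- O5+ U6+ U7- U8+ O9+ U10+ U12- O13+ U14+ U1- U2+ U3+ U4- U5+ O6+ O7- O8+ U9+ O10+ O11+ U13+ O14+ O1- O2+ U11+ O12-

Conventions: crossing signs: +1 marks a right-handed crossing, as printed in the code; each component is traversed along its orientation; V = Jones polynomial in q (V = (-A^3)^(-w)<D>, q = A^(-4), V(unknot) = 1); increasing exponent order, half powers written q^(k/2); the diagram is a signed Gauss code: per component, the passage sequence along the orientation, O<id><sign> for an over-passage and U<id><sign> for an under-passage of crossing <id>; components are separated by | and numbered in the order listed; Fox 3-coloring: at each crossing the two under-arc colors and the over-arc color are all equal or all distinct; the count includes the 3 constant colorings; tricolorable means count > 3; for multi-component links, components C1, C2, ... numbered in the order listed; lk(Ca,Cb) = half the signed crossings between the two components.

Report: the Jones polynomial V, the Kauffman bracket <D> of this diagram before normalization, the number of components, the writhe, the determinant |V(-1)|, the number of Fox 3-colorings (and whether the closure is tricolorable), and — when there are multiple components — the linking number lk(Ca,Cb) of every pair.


V(q) = q^2 - q^3 + 3q^4 - 3q^5 + 3q^6 - 3q^7 + 2q^8 - q^9
bracket: -A^-18 + 2A^-14 - 3A^-10 + 3A^-6 - 3A^-2 + 3A^2 - A^6 + A^10, w = +6
1 component, writhe +6, over 14 crossings
det 17, colorings 3 of 3^14 — not tricolorable
observation: det 17 = |V(-1)|; not divisible by 3, so not tricolorable


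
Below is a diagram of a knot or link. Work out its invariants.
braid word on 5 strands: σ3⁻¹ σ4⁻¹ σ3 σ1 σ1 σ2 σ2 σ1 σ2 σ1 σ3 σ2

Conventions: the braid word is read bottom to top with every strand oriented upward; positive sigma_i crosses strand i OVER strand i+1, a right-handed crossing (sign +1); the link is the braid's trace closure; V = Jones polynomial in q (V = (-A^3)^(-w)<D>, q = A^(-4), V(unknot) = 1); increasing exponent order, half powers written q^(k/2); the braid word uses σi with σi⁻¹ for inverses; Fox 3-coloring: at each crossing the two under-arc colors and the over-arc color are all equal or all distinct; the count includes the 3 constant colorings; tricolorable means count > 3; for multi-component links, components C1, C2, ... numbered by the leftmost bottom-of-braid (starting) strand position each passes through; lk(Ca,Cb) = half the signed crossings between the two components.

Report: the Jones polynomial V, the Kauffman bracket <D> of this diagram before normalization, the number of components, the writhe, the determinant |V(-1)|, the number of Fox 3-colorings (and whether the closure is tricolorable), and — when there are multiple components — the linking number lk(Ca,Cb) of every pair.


Jones polynomial: V(q) = q^3 + q^5 - q^8
<D> = -A^-8 + A^4 + A^12; writhe +8
components 1, writhe +8 (12 crossings)
3-colorings: 9 of 3^12, det 3 — tricolorable
note: the span of V is 5, forcing >= 5 crossings in any diagram


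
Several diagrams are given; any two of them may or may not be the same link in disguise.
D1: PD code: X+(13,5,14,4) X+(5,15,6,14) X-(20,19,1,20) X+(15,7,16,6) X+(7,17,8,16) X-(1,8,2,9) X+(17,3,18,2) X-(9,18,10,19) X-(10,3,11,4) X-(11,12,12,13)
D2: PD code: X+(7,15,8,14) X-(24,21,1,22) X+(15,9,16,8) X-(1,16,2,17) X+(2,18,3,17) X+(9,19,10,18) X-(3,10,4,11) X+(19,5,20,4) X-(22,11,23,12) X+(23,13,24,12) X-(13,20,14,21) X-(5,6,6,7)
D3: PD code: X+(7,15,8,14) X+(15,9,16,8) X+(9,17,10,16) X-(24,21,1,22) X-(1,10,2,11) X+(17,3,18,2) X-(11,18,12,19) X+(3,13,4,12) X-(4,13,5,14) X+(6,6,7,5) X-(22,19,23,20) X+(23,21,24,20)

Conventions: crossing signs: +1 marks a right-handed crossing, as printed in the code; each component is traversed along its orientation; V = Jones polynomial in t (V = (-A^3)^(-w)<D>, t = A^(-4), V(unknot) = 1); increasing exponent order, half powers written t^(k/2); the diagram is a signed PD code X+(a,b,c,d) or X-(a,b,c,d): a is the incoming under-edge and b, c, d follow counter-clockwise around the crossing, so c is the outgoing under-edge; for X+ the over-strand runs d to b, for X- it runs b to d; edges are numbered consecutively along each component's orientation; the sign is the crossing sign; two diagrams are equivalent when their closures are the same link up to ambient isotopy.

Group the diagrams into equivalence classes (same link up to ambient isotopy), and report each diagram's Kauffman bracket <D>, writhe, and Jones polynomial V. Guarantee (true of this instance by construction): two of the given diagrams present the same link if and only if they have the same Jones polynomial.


grouping into links: {D1, D2, D3}
V(D1) = t^-1 - 1 + 2t - 2t^2 + 2t^3 - 2t^4 + t^5  (w 0, c 10, <D> = A^-20 - 2A^-16 + 2A^-12 - 2A^-8 + 2A^-4 - 1 + A^4)
V(D2) = t^-1 - 1 + 2t - 2t^2 + 2t^3 - 2t^4 + t^5  (w 0, c 12, <D> = A^-20 - 2A^-16 + 2A^-12 - 2A^-8 + 2A^-4 - 1 + A^4)
D3 (bracket A^-14 - 2A^-10 + 2A^-6 - 2A^-2 + 2A^2 - A^6 + A^10; 12 crossings at w = +2): V = t^-1 - 1 + 2t - 2t^2 + 2t^3 - 2t^4 + t^5
why: all 3 diagrams share one V(t), hence one class


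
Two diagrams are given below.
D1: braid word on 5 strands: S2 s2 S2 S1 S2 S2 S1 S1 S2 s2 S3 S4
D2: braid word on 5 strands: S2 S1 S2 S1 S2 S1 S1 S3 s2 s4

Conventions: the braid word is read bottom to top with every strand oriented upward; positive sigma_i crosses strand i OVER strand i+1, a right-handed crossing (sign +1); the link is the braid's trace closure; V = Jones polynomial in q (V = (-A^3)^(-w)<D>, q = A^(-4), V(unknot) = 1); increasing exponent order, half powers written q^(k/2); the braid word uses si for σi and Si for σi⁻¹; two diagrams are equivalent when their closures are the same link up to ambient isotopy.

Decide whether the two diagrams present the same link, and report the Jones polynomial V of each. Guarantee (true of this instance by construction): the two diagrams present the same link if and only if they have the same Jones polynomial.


equivalent: yes
D1 (bracket A^-16 + A^-8 - A^-4 + 1 - A^4; 12 crossings at w = -8): V = -q^-7 + q^-6 - q^-5 + q^-4 + q^-2
V(D2) = -q^-7 + q^-6 - q^-5 + q^-4 + q^-2  [10 crossings, <D> = A^-10 + A^-2 - A^2 + A^6 - A^10, w = -6]
observation: from 12 to 10 crossings by R-moves: one link, two diagrams


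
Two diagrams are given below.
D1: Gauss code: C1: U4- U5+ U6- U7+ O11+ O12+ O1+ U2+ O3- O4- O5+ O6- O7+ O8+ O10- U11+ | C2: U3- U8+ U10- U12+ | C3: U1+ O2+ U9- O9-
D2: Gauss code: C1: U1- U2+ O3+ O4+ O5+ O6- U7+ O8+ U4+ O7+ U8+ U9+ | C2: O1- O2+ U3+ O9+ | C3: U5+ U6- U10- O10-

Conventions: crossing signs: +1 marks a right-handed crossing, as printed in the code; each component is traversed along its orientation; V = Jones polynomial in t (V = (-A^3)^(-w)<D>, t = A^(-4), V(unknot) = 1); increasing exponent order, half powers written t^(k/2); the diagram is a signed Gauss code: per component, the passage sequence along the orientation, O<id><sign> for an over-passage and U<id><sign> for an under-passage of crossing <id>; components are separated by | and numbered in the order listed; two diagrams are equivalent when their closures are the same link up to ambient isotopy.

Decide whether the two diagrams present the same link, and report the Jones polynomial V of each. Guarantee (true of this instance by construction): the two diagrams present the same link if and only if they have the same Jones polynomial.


equivalent: no
D1 (bracket A^-6 + A^-2 + A^2 + A^6; 12 crossings at w = +2): V = 1 + t + t^2 + t^3
V(D2) = t + t^2 + 2t^3 + t^4 - t^7  (w +4, c 10, <D> = -A^-16 + A^-4 + 2 + A^4 + A^8)
key observation: 2 values of V(t) split the 2 diagrams


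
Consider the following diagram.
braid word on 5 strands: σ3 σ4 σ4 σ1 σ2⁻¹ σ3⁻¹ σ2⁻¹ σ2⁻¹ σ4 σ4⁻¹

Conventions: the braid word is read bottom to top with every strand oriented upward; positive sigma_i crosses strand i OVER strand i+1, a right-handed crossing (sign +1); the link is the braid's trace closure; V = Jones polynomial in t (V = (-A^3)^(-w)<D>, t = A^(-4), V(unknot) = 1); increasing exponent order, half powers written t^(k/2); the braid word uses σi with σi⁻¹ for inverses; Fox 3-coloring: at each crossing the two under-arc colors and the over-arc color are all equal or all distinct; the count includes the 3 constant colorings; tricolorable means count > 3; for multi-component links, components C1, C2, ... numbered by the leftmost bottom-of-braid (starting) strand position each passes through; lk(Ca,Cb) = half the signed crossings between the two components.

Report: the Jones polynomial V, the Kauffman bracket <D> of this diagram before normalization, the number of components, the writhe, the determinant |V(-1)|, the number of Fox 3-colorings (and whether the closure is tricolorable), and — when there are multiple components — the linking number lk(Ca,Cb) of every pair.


V(t) = t^-2 + 2 + t^2
bracket: A^-8 + 2 + A^8, w = 0
3 components, writhe 0, over 10 crossings
lk(C1,C2) = -1
linking number lk(C1,C3) = 0
lk(C2,C3): +1
det 4, colorings 3 of 3^10 — not tricolorable
observation: inverse pairs cancel, leaving σ3 σ4 σ4 σ1 σ2⁻¹ σ3⁻¹ σ2⁻¹ σ2⁻¹


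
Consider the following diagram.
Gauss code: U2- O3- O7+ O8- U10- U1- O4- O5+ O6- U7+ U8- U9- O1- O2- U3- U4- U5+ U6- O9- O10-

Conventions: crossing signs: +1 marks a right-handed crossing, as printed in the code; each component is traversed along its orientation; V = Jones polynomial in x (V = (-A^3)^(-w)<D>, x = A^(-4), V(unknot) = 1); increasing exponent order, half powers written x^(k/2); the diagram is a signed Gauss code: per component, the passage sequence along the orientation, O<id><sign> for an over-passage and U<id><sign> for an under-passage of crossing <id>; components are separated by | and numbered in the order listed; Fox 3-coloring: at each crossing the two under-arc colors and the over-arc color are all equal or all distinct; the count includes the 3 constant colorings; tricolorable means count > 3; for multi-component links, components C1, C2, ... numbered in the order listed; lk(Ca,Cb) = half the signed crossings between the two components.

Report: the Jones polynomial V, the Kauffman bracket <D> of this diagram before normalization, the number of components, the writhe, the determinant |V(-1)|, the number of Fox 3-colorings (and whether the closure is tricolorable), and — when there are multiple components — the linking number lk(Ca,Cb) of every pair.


V(x) = -x^-7 + x^-6 - x^-5 + x^-4 + x^-2
bracket: A^-10 + A^-2 - A^2 + A^6 - A^10, w = -6
1 component, writhe -6, over 10 crossings
det 5, colorings 3 of 3^10 — not tricolorable
observation: V spans 5 powers of x: at least 5 crossings in any diagram


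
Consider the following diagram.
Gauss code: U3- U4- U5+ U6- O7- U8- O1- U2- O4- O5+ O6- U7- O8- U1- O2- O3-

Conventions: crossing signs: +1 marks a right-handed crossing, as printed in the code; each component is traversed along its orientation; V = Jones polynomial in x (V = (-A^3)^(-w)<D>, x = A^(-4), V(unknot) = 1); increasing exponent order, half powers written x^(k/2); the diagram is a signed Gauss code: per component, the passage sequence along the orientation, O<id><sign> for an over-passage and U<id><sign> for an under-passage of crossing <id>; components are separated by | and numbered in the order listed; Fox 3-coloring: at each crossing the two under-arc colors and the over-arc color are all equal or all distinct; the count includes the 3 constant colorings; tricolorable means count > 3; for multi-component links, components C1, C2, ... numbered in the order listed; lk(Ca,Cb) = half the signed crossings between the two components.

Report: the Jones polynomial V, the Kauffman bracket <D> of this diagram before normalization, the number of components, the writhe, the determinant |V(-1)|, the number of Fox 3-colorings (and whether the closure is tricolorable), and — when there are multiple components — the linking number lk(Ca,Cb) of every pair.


V = -x^-7 + x^-6 - x^-5 + x^-4 + x^-2
<D> = A^-10 + A^-2 - A^2 + A^6 - A^10 (w = -6)
1 component over 8 crossings, w = -6
3 Fox colorings among 3^8, |V(-1)| = 5: not tricolorable
why: det 5 = |V(-1)|; not divisible by 3, so not tricolorable


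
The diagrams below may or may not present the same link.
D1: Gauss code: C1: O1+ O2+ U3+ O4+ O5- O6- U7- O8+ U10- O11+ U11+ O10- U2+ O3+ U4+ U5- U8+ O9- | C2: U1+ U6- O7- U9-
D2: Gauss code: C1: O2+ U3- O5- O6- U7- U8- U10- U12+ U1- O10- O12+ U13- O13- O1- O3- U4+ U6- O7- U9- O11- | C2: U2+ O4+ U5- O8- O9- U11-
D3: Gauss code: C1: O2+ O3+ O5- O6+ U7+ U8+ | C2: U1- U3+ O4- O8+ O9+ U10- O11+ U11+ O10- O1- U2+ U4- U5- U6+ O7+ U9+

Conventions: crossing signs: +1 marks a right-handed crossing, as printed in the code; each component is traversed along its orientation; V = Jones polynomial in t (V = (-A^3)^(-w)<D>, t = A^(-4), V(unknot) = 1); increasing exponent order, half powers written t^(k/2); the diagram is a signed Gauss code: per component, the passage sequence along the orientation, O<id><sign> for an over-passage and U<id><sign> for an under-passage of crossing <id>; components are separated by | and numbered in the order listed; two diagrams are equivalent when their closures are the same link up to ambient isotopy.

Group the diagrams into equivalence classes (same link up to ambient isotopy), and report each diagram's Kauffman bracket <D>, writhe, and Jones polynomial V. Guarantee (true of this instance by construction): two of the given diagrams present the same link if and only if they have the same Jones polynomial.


grouping into links: {D1} | {D2} | {D3}
V(D1) = -t^(-3/2) - 2t^(1/2) + t^(3/2) - t^(5/2) + t^(7/2)  (w +1, c 11, <D> = -A^-11 + A^-7 - A^-3 + 2A + A^9)
V(D2) = t^(-13/2) - t^(-11/2) + t^(-9/2) - 2t^(-7/2) - t^(-3/2)  (w -7, c 13, <D> = A^-15 + 2A^-7 - A^-3 + A - A^5)
V(D3) = -t^(1/2) + t^(3/2) - t^(5/2) - t^(9/2)  (w +3, c 11, <D> = A^-9 + A^-1 - A^3 + A^7)
key observation: 3 values of V(t) split the 3 diagrams


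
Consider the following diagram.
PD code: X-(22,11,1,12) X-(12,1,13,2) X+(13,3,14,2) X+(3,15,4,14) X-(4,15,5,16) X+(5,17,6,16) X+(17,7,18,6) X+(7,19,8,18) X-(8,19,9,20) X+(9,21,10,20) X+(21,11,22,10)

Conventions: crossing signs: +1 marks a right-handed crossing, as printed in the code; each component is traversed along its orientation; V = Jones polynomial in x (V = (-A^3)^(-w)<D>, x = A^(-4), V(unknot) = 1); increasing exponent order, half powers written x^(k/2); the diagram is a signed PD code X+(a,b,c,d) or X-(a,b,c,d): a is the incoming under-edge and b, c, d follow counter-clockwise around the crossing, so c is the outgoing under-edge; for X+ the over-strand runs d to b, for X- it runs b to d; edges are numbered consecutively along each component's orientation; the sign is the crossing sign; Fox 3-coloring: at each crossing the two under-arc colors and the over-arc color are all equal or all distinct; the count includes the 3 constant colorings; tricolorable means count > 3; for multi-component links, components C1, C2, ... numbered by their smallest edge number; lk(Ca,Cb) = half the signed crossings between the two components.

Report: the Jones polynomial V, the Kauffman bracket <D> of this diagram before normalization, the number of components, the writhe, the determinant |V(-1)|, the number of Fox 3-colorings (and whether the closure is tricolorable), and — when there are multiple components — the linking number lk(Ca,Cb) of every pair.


Jones polynomial: V(x) = x + x^3 - x^4
<D> = A^-7 - A^-3 - A^5; writhe +3
components 1, writhe +3 (11 crossings)
3-colorings: 9 of 3^11, det 3 — tricolorable
note: w = +3 shifts under R1 moves; the (-A^3)^(-3) factor cancels that in V


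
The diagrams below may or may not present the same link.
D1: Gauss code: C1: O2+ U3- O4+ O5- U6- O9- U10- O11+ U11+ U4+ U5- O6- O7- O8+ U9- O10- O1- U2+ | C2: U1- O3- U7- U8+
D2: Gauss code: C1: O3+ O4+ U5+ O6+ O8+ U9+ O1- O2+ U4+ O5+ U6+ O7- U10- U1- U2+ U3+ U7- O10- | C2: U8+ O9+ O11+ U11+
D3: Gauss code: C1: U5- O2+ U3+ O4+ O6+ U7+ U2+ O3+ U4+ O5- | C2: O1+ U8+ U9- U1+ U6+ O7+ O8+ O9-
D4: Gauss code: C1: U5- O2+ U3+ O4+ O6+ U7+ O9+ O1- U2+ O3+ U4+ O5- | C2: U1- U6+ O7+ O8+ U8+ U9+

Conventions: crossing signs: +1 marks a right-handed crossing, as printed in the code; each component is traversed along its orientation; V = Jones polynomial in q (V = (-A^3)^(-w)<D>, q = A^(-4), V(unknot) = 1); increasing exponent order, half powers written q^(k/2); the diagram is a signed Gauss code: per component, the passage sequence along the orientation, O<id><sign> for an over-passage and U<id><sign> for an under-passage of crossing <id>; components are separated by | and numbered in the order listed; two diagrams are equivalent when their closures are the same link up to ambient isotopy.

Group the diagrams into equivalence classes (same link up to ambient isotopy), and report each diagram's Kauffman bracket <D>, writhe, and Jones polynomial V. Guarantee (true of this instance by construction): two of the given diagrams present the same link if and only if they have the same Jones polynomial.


equivalence classes: {D1} | {D2, D3, D4}
D1 (bracket A^-3 + 2A^5 - A^9 + A^13 - A^17; 11 crossings at w = -3): V = q^(-13/2) - q^(-11/2) + q^(-9/2) - 2q^(-7/2) - q^(-3/2)
D2 (bracket -A^-11 + A^-7 - A^-3 + 2A + A^9; 11 crossings at w = +5): V = -q^(3/2) - 2q^(7/2) + q^(9/2) - q^(11/2) + q^(13/2)
V(D3) = -q^(3/2) - 2q^(7/2) + q^(9/2) - q^(11/2) + q^(13/2)  [9 crossings, <D> = -A^-11 + A^-7 - A^-3 + 2A + A^9, w = +5]
V(D4) = -q^(3/2) - 2q^(7/2) + q^(9/2) - q^(11/2) + q^(13/2)  [9 crossings, <D> = -A^-11 + A^-7 - A^-3 + 2A + A^9, w = +5]
key observation: comparing 4 Jones polynomials yields 2 groups


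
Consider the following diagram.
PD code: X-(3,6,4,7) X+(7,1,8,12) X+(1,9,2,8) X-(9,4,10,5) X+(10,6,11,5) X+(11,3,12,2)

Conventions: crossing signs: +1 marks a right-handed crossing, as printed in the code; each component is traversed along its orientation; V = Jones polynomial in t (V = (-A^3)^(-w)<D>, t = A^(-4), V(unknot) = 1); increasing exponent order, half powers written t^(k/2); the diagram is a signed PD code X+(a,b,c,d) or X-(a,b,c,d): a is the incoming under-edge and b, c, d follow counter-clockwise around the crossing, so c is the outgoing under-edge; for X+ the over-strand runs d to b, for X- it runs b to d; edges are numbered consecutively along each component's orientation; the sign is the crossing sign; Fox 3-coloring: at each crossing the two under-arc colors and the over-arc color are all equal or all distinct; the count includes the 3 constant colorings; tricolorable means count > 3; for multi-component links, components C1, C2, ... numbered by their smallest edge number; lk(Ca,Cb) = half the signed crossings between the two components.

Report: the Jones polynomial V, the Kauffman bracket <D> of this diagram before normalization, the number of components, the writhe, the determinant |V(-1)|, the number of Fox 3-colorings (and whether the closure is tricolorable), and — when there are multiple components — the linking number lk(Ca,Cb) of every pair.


Jones polynomial: V(t) = t + t^3 - t^4
<D> = -A^-10 + A^-6 + A^2; writhe +2
components 1, writhe +2 (6 crossings)
3-colorings: 9 of 3^6, det 3 — tricolorable
note: w = +2 shifts under R1 moves; the (-A^3)^(-2) factor cancels that in V


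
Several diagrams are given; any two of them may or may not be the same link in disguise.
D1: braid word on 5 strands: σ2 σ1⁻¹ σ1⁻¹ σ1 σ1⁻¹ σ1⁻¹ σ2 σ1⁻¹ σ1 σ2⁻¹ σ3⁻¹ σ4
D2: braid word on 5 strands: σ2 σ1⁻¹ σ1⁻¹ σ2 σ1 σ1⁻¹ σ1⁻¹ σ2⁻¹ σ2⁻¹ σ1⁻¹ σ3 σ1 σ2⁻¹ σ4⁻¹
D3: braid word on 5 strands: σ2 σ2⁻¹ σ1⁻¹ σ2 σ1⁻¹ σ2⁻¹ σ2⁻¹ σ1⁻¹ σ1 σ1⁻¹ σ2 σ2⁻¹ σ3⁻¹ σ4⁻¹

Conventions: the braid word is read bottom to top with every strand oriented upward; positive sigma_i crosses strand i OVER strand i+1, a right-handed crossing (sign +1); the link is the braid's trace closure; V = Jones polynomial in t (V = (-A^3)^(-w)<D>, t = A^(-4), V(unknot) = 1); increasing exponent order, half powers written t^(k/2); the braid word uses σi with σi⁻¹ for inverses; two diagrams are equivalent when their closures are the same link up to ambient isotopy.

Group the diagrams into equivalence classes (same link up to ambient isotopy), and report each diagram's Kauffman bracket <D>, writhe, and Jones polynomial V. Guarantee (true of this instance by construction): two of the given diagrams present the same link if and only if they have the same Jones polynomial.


grouping into links: {D1} | {D2, D3}
V(D1) = -t^-4 + t^-3 + t^-1  (w -2, c 12, <D> = A^-2 + A^6 - A^10)
V(D2) = -t^-6 + t^-5 - t^-4 + 2t^-3 - t^-2 + t^-1  [14 crossings, <D> = A^-8 - A^-4 + 2 - A^4 + A^8 - A^12, w = -4]
V(D3) = -t^-6 + t^-5 - t^-4 + 2t^-3 - t^-2 + t^-1  [14 crossings, <D> = A^-14 - A^-10 + 2A^-6 - A^-2 + A^2 - A^6, w = -6]
why: V(t) takes 2 values over 3 diagrams, fixing the grouping


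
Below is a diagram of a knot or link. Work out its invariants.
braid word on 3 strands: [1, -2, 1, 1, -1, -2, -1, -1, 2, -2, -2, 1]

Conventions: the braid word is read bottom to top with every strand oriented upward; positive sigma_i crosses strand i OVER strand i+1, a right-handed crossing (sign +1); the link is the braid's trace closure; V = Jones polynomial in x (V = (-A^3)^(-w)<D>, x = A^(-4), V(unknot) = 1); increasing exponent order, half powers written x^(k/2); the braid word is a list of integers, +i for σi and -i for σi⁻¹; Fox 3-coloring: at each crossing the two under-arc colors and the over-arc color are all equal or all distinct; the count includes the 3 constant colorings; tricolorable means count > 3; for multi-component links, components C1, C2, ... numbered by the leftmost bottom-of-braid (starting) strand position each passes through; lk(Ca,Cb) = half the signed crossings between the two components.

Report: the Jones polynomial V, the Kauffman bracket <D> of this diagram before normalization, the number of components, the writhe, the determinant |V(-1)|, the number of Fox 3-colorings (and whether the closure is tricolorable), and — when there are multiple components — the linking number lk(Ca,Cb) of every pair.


Jones polynomial: V(x) = -x^-5 + x^-4 - x^-3 + 2x^-2 - x^-1 + 2 - x
<D> = -A^-10 + 2A^-6 - A^-2 + 2A^2 - A^6 + A^10 - A^14; writhe -2
components 1, writhe -2 (12 crossings)
3-colorings: 9 of 3^12, det 9 — tricolorable
note: the word shrinks to σ1 σ2⁻¹ σ1 σ2⁻¹ σ1⁻¹ σ1⁻¹ σ2⁻¹ σ1 after cancelling


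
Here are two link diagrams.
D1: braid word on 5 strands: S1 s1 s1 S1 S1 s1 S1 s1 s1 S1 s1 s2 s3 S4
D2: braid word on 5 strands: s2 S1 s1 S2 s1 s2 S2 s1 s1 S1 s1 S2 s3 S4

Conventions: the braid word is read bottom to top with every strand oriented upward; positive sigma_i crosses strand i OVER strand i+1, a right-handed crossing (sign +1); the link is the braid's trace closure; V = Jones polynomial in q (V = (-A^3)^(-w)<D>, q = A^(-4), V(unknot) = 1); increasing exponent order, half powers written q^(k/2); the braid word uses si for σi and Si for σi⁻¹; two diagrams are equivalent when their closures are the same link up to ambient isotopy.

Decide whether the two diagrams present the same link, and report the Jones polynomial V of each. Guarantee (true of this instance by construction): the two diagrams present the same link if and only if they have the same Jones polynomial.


same link: no
V(D1) = 1  [14 crossings, <D> = A^6, w = +2]
V(D2) = q + q^3 - q^4  [14 crossings, <D> = -A^-10 + A^-6 + A^2, w = +2]
insight: 2 classes among 2 diagrams; unequal V(q) rules out equality


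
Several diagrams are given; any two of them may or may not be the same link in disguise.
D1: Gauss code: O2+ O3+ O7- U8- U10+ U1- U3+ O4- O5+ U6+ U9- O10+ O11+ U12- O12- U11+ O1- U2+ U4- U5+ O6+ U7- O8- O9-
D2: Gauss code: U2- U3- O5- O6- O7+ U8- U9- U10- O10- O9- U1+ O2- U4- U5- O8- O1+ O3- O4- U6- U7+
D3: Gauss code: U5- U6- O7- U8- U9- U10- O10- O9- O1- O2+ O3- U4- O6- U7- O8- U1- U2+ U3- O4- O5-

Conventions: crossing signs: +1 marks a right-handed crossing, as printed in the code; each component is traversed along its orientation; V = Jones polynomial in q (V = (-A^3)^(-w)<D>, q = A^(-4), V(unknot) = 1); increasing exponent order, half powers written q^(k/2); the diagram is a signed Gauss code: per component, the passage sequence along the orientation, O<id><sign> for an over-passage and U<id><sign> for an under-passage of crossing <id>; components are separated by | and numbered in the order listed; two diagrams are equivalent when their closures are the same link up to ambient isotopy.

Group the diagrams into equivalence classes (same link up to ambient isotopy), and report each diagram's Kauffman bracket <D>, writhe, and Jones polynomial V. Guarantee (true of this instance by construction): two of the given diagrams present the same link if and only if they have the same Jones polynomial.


grouping into links: {D1} | {D2} | {D3}
V(D1) = 1  (w 0, c 12, <D> = 1)
V(D2) = -q^-4 + q^-3 + q^-1  [10 crossings, <D> = A^-14 + A^-6 - A^-2, w = -6]
V(D3) = -q^-7 + q^-6 - q^-5 + q^-4 + q^-2  (w -8, c 10, <D> = A^-16 + A^-8 - A^-4 + 1 - A^4)
key observation: comparing 3 Jones polynomials yields 3 groups


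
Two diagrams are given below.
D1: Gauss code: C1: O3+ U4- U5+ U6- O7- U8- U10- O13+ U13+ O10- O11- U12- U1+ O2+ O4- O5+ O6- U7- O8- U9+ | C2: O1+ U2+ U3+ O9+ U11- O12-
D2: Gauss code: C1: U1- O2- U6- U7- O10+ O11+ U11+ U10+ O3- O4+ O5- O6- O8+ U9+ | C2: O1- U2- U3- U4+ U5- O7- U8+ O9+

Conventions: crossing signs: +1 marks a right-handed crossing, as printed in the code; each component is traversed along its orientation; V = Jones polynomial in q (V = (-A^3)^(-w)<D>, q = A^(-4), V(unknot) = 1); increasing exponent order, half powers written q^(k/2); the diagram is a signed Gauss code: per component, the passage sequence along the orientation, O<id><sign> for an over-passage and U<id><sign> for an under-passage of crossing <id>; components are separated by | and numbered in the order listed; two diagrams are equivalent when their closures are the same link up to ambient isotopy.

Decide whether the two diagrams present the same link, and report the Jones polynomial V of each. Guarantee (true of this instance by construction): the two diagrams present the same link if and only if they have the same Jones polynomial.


same link: no
V(D1) = q^(-7/2) - q^(-5/2) + q^(-3/2) - 2q^(-1/2) - q^(3/2)  [13 crossings, <D> = A^-9 + 2A^-1 - A^3 + A^7 - A^11, w = -1]
D2 (bracket A^-1 + A^7; 11 crossings at w = -1): V = -q^(-5/2) - q^(-1/2)
note: 2 classes among 2 diagrams; unequal V(q) rules out equality


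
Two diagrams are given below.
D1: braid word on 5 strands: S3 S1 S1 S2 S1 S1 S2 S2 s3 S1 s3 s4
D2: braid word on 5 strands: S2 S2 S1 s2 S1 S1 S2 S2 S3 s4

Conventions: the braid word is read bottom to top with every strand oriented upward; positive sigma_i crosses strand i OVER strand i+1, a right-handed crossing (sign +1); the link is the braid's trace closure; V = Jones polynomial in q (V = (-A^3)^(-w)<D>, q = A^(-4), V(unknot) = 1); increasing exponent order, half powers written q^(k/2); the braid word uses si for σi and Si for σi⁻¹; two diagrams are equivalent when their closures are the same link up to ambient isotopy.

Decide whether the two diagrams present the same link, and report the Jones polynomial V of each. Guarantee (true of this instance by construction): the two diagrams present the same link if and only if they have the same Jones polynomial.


equivalent: no
V(D1) = -q^-8 + q^-5 + q^-3  (w -6, c 12, <D> = A^-6 + A^2 - A^14)
V(D2) = -q^-9 + 2q^-8 - 3q^-7 + 3q^-6 - 3q^-5 + 3q^-4 - q^-3 + q^-2  (w -6, c 10, <D> = A^-10 - A^-6 + 3A^-2 - 3A^2 + 3A^6 - 3A^10 + 2A^14 - A^18)
why: 2 classes among 2 diagrams; unequal V(q) rules out equality


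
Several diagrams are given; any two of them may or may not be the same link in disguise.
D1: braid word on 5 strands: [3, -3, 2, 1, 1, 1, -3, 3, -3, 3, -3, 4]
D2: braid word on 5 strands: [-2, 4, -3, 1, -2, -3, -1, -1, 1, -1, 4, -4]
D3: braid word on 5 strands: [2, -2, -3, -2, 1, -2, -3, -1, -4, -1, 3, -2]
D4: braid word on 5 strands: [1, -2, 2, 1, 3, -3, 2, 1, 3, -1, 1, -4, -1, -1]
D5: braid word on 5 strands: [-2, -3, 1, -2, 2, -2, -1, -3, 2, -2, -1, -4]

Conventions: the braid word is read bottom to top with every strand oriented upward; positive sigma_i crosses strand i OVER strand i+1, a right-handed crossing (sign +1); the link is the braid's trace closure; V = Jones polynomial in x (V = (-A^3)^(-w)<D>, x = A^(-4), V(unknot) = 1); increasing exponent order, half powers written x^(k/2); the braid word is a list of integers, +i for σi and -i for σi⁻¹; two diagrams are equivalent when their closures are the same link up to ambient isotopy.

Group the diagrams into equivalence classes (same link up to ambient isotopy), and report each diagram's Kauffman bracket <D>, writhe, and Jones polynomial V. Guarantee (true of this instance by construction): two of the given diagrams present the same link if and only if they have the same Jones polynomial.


equivalence classes: {D1} | {D2, D3, D5} | {D4}
D1 (bracket -A^-4 + 1 + A^8; 12 crossings at w = +4): V = x + x^3 - x^4
V(D2) = -x^-6 + x^-5 - x^-4 + 2x^-3 - x^-2 + x^-1  [12 crossings, <D> = A^-8 - A^-4 + 2 - A^4 + A^8 - A^12, w = -4]
V(D3) = -x^-6 + x^-5 - x^-4 + 2x^-3 - x^-2 + x^-1  (w -6, c 12, <D> = A^-14 - A^-10 + 2A^-6 - A^-2 + A^2 - A^6)
V(D4) = 1  (w +2, c 14, <D> = A^6)
V(D5) = -x^-6 + x^-5 - x^-4 + 2x^-3 - x^-2 + x^-1  (w -6, c 12, <D> = A^-14 - A^-10 + 2A^-6 - A^-2 + A^2 - A^6)
key observation: comparing 5 Jones polynomials yields 3 groups


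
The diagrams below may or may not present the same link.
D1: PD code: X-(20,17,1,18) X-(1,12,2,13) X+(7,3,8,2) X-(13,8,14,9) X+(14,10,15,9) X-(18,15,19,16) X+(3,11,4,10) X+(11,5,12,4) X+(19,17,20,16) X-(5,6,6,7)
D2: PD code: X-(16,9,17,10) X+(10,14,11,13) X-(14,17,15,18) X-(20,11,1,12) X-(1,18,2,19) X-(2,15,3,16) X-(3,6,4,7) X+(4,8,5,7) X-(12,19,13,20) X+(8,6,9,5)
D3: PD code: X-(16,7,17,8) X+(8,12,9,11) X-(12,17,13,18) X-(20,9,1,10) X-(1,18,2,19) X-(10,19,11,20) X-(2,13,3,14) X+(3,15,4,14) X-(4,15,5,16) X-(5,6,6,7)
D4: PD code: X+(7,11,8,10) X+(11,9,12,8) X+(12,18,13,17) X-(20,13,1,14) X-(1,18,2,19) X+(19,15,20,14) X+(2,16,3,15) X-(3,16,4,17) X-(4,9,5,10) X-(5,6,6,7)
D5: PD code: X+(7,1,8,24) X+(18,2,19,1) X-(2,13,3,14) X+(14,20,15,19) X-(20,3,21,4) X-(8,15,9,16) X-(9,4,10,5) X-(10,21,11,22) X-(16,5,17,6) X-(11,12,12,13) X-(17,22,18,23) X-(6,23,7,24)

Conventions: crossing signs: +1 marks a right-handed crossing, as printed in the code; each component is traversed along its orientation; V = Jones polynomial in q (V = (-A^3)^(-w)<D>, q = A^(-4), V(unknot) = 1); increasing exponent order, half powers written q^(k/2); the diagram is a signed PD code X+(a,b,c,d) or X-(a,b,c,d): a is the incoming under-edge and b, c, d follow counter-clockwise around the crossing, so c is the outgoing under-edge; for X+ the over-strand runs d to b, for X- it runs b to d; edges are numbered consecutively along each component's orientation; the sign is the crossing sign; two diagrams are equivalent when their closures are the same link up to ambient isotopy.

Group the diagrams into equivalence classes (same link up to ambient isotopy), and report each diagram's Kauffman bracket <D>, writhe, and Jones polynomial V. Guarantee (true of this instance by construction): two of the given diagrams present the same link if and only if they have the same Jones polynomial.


grouping into links: {D1} | {D2, D3, D5} | {D4}
V(D1) = q + q^3 - q^4  (w 0, c 10, <D> = -A^-16 + A^-12 + A^-4)
V(D2) = -q^-6 + q^-5 - q^-4 + 2q^-3 - q^-2 + q^-1  [10 crossings, <D> = A^-8 - A^-4 + 2 - A^4 + A^8 - A^12, w = -4]
V(D3) = -q^-6 + q^-5 - q^-4 + 2q^-3 - q^-2 + q^-1  [10 crossings, <D> = A^-14 - A^-10 + 2A^-6 - A^-2 + A^2 - A^6, w = -6]
V(D4) = 1  (w 0, c 10, <D> = 1)
V(D5) = -q^-6 + q^-5 - q^-4 + 2q^-3 - q^-2 + q^-1  (w -6, c 12, <D> = A^-14 - A^-10 + 2A^-6 - A^-2 + A^2 - A^6)
why: 3 classes among 5 diagrams; unequal V(q) rules out equality
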